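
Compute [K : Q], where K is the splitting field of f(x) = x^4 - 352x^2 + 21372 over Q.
[K : Q] = 4

Solving the quadratic in x^2: x^2 = (352 ± √(352^2 - 4·21372))/2 = (352 ± √38416)/2 = (352 ± 196)/2, giving x^2 = 78 or x^2 = 274. So f(x) = (x^2 - 78)(x^2 - 274) and the roots of f are ±√78, ±√274. Hence the splitting field is K = Q(√78, √274). Since 78 and 274 are distinct squarefree integers > 1, their product 21372 is not a perfect square, so √274 ∉ Q(√78). By the tower law [K:Q] = [Q(√78,√274):Q(√78)] · [Q(√78):Q] = 2 · 2 = 4.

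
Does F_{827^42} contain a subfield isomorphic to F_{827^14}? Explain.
Yes: F_{827^14} is a subfield of F_{827^42}

F_{p^m} embeds in F_{p^n} iff m | n (since F_{p^n} is the splitting field of x^(p^n) - x, and F_{p^m} ⊂ F_{p^n} forces p^n to be a power of p^m, i.e. m | n; conversely if m | n then every root of x^(p^m) - x is a root of x^(p^n) - x). Here 14 | 42 (since 42 = 3·14), so F_{827^14} is a subfield of F_{827^42}, and [F_{827^42} : F_{827^14}] = 42/14 = 3.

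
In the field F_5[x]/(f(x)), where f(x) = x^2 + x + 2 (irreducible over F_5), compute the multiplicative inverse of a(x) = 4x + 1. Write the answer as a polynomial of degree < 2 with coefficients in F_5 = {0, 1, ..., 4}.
a(x)^(-1) ≡ 4x + 3 (mod f(x))

Since f is irreducible over F_5, F_5[x]/(f) is a field and a(x) ≠ 0 has an inverse. Apply the extended Euclidean algorithm to f(x) and a(x) in F_5[x]: f(x) = (4x + 3)·a(x) + (4). The last nonzero remainder is the constant 4 = gcd(f, a) in F_5. Back-substituting through the division chain expresses 4 = s(x)·a(x) + t(x)·f(x) with s(x) ≡ x + 2 (mod f), so (x + 2)·a(x) ≡ 4 (mod f). Multiplying by 4^(-1) ≡ 4 in F_5 gives a(x)^(-1) ≡ 4·(x + 2) ≡ 4x + 3 (mod f). Check: (4x + 1)·(4x + 3) = x^2 + x + 3 ≡ 1 (mod x^2 + x + 2).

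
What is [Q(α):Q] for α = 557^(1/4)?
[Q(α):Q] = 4

α is a root of x^4 - 557. By Eisenstein's criterion at the prime p = 557 (which divides the constant term 557 but p^2 = 310249 does not, since 557 is squarefree), x^4 - 557 is irreducible over Q. Hence [Q(α):Q] = 4.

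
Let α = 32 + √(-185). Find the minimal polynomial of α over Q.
m_α(x) = x^2 - 64x + 1209

From α - 32 = √(-185), squaring gives (α - 32)^2 = -185, i.e. α^2 - 64α + 1024 = -185, so α^2 - 64α + 1209 = 0. The discriminant of x^2 - 64x + 1209 is (-64)^2 - 4·(1209) = 4096 - 4836 = -740, and 4·(-185) is not a perfect square in Q since -185 is squarefree and ≠ 1. Hence x^2 - 64x + 1209 is irreducible over Q and is the minimal polynomial of α.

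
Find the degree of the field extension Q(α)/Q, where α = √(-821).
[Q(α):Q] = 2

[Q(α):Q] equals the degree of the minimal polynomial of α. Here α^2 = -821 and x^2 + 821 is irreducible (d = -821 is squarefree, ≠ 1, hence not a square), so deg(m_α) = 2. Thus [Q(α):Q] = 2.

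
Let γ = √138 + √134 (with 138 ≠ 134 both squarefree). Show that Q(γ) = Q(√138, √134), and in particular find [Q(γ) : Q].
[Q(γ) : Q] = 4 (equivalently, Q(γ) = Q(√138, √134))

Obviously Q(γ) ⊆ Q(√138, √134), and [Q(√138, √134):Q] = 4 (since 138, 134 are distinct squarefree integers > 1 with 18492 not a perfect square). To show equality we compute the minimal polynomial of γ. From γ = √138 + √134: γ^2 = 138 + 2√(18492) + 134 = 272 + 2√(18492), so γ^2 - 272 = 2√(18492); squaring, (γ^2 - 272)^2 = 4·18492, i.e. γ^4 - 544γ^2 + 73984 - 73968 = 0, i.e. γ^4 - 544γ^2 + 16 = 0. So γ is a root of x^4 - 544x^2 + 16. This polynomial is irreducible over Q: it has no rational root (each ±√138 ± √134 is irrational), and any factorization into two quadratics over Q would force √(18492) ∈ Q (pairing opposite roots) or √138, √134 ∈ Q (other pairings), all impossible. Hence [Q(γ):Q] = 4 = [Q(√138, √134):Q], so Q(γ) = Q(√138, √134).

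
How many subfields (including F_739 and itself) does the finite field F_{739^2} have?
F_{739^2} has 2 subfields

The subfields of F_{p^n} are exactly the fields F_{p^d} for d | n (each is the fixed field of the unique index-d subgroup of Gal(F_{p^n}/F_p) ≅ Z/nZ). The divisors of n = 2 are {1, 2}, giving 2 subfields: F_{739^1}, F_{739^2}.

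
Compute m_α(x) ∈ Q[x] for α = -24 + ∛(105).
m_α(x) = x^3 + 72x^2 + 1728x + 13719

Set β = α + 24 = ∛(105), so β^3 = 105. Then (α + 24)^3 - 105 = 0, i.e. α is a root of g(x) = (x + 24)^3 - 105 = x^3 + 72x^2 + 1728x + 13719. Since g(x) = h(x + 24) where h(x) = x^3 - 105, and h is irreducible over Q (because 105 is not a perfect cube, so h has no rational root, and a monic cubic with no rational root is irreducible), g is also irreducible (irreducibility is preserved under the substitution x → x + 24). Hence m_α(x) = x^3 + 72x^2 + 1728x + 13719.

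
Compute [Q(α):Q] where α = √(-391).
[Q(α):Q] = 2

[Q(α):Q] equals the degree of the minimal polynomial of α. Here α^2 = -391 and x^2 + 391 is irreducible (d = -391 is squarefree, ≠ 1, hence not a square), so deg(m_α) = 2. Thus [Q(α):Q] = 2.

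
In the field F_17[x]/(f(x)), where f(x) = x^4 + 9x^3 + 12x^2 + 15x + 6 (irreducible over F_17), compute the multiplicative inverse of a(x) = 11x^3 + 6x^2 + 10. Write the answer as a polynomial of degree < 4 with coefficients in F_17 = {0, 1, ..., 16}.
a(x)^(-1) ≡ 9x^3 + 16x^2 + 6x + 1 (mod f(x))

Since f is irreducible over F_17, F_17[x]/(f) is a field and a(x) ≠ 0 has an inverse. Apply the extended Euclidean algorithm to f(x) and a(x) in F_17[x]: f(x) = (14x + 4)·a(x) + (5x^2 + 11x);  a(x) = (9x + 12)·(5x^2 + 11x) + (4x + 10);  (5x^2 + 11x) = (14x + 6)·(4x + 10) + (8). The last nonzero remainder is the constant 8 = gcd(f, a) in F_17. Back-substituting through the division chain expresses 8 = s(x)·a(x) + t(x)·f(x) with s(x) ≡ 4x^3 + 9x^2 + 14x + 8 (mod f), so (4x^3 + 9x^2 + 14x + 8)·a(x) ≡ 8 (mod f). Multiplying by 8^(-1) ≡ 15 in F_17 gives a(x)^(-1) ≡ 15·(4x^3 + 9x^2 + 14x + 8) ≡ 9x^3 + 16x^2 + 6x + 1 (mod f). Check: (11x^3 + 6x^2 + 10)·(9x^3 + 16x^2 + 6x + 1) = 14x^6 + 9x^5 + 9x^4 + x^3 + 13x^2 + 9x + 10 ≡ 1 (mod x^4 + 9x^3 + 12x^2 + 15x + 6).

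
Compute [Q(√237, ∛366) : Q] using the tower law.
[Q(√237, ∛366) : Q] = 6

Let L = Q(√237, ∛366). Since Q(√237) ⊂ L and [Q(√237):Q] = 2, the tower law gives 2 | [L:Q]. Likewise Q(∛366) ⊂ L with [Q(∛366):Q] = 3 (because 366 is not a perfect cube), so 3 | [L:Q]. As gcd(2,3) = 1, [L:Q] is divisible by 6. Conversely L is generated over Q by √237 and ∛366, so [L:Q] ≤ 2·3 = 6. Therefore [Q(√237, ∛366) : Q] = 6.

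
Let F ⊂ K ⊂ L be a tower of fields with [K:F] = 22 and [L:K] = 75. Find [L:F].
[L:F] = 1650

The tower law says that for any tower of field extensions F ⊂ K ⊂ L with finite degrees, [L:F] = [L:K] · [K:F]. Here this gives [L:F] = 75 · 22 = 1650.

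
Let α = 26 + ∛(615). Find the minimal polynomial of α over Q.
m_α(x) = x^3 - 78x^2 + 2028x - 18191

Set β = α - 26 = ∛(615), so β^3 = 615. Then (α - 26)^3 - 615 = 0, i.e. α is a root of g(x) = (x - 26)^3 - 615 = x^3 - 78x^2 + 2028x - 18191. Since g(x) = h(x - 26) where h(x) = x^3 - 615, and h is irreducible over Q (because 615 is not a perfect cube, so h has no rational root, and a monic cubic with no rational root is irreducible), g is also irreducible (irreducibility is preserved under the substitution x → x - 26). Hence m_α(x) = x^3 - 78x^2 + 2028x - 18191.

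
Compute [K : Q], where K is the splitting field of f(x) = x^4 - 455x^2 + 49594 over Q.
[K : Q] = 4

Solving the quadratic in x^2: x^2 = (455 ± √(455^2 - 4·49594))/2 = (455 ± √8649)/2 = (455 ± 93)/2, giving x^2 = 274 or x^2 = 181. So f(x) = (x^2 - 274)(x^2 - 181) and the roots of f are ±√274, ±√181. Hence the splitting field is K = Q(√274, √181). Since 274 and 181 are distinct squarefree integers > 1, their product 49594 is not a perfect square, so √181 ∉ Q(√274). By the tower law [K:Q] = [Q(√274,√181):Q(√274)] · [Q(√274):Q] = 2 · 2 = 4.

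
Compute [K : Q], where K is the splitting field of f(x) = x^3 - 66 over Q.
[K : Q] = 6

The roots of x^3 - 66 are ∛66, ω∛66, ω^2∛66 where ω = e^(2πi/3) is a primitive cube root of unity, so K = Q(∛66, ω). Now [Q(∛66):Q] = 3 (since 66 is not a perfect cube, x^3 - 66 is irreducible) and [Q(ω):Q] = 2. Both 2 and 3 divide [K:Q], and [K:Q] ≤ 3·2 = 6, so [K:Q] = 6. (Equivalently: Q(∛66) ⊂ R but ω ∉ R, so [K : Q(∛66)] = 2.)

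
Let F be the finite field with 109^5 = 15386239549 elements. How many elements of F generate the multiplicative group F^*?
There are φ(15386239548) = 4937112000 primitive elements

F_q^* is cyclic of order q - 1 = 15386239548. A cyclic group of order m has exactly φ(m) generators. Here m = 15386239548 = 2^2 · 3^3 · 31 · 191 · 24061, so the number of primitive elements is φ(15386239548) = 4937112000.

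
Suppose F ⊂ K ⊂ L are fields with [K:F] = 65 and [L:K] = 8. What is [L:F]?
[L:F] = 520

The tower law says that for any tower of field extensions F ⊂ K ⊂ L with finite degrees, [L:F] = [L:K] · [K:F]. Here this gives [L:F] = 8 · 65 = 520.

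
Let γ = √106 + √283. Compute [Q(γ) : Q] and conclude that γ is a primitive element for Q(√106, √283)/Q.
[Q(γ) : Q] = 4 (equivalently, Q(γ) = Q(√106, √283))

Obviously Q(γ) ⊆ Q(√106, √283), and [Q(√106, √283):Q] = 4 (since 106, 283 are distinct squarefree integers > 1 with 29998 not a perfect square). To show equality we compute the minimal polynomial of γ. From γ = √106 + √283: γ^2 = 106 + 2√(29998) + 283 = 389 + 2√(29998), so γ^2 - 389 = 2√(29998); squaring, (γ^2 - 389)^2 = 4·29998, i.e. γ^4 - 778γ^2 + 151321 - 119992 = 0, i.e. γ^4 - 778γ^2 + 31329 = 0. So γ is a root of x^4 - 778x^2 + 31329. This polynomial is irreducible over Q: it has no rational root (each ±√106 ± √283 is irrational), and any factorization into two quadratics over Q would force √(29998) ∈ Q (pairing opposite roots) or √106, √283 ∈ Q (other pairings), all impossible. Hence [Q(γ):Q] = 4 = [Q(√106, √283):Q], so Q(γ) = Q(√106, √283).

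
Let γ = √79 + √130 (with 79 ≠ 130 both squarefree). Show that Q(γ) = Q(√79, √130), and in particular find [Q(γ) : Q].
[Q(γ) : Q] = 4 (equivalently, Q(γ) = Q(√79, √130))

Obviously Q(γ) ⊆ Q(√79, √130), and [Q(√79, √130):Q] = 4 (since 79, 130 are distinct squarefree integers > 1 with 10270 not a perfect square). To show equality we compute the minimal polynomial of γ. From γ = √79 + √130: γ^2 = 79 + 2√(10270) + 130 = 209 + 2√(10270), so γ^2 - 209 = 2√(10270); squaring, (γ^2 - 209)^2 = 4·10270, i.e. γ^4 - 418γ^2 + 43681 - 41080 = 0, i.e. γ^4 - 418γ^2 + 2601 = 0. So γ is a root of x^4 - 418x^2 + 2601. This polynomial is irreducible over Q: it has no rational root (each ±√79 ± √130 is irrational), and any factorization into two quadratics over Q would force √(10270) ∈ Q (pairing opposite roots) or √79, √130 ∈ Q (other pairings), all impossible. Hence [Q(γ):Q] = 4 = [Q(√79, √130):Q], so Q(γ) = Q(√79, √130).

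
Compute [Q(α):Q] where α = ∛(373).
[Q(α):Q] = 3

The minimal polynomial of α is x^3 - 373, irreducible over Q since 373 is not a perfect cube (so x^3 - 373 has no rational root). Hence [Q(α):Q] = deg(m_α) = 3.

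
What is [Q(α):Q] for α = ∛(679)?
[Q(α):Q] = 3

The minimal polynomial of α is x^3 - 679, irreducible over Q since 679 is not a perfect cube (so x^3 - 679 has no rational root). Hence [Q(α):Q] = deg(m_α) = 3.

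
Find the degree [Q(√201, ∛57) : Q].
[Q(√201, ∛57) : Q] = 6

Let L = Q(√201, ∛57). Since Q(√201) ⊂ L and [Q(√201):Q] = 2, the tower law gives 2 | [L:Q]. Likewise Q(∛57) ⊂ L with [Q(∛57):Q] = 3 (because 57 is not a perfect cube), so 3 | [L:Q]. As gcd(2,3) = 1, [L:Q] is divisible by 6. Conversely L is generated over Q by √201 and ∛57, so [L:Q] ≤ 2·3 = 6. Therefore [Q(√201, ∛57) : Q] = 6.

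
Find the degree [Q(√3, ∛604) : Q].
[Q(√3, ∛604) : Q] = 6

Let L = Q(√3, ∛604). Since Q(√3) ⊂ L and [Q(√3):Q] = 2, the tower law gives 2 | [L:Q]. Likewise Q(∛604) ⊂ L with [Q(∛604):Q] = 3 (because 604 is not a perfect cube), so 3 | [L:Q]. As gcd(2,3) = 1, [L:Q] is divisible by 6. Conversely L is generated over Q by √3 and ∛604, so [L:Q] ≤ 2·3 = 6. Therefore [Q(√3, ∛604) : Q] = 6.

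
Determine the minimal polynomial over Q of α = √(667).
m_α(x) = x^2 - 667

α satisfies α^2 - 667 = 0, so x^2 - 667 annihilates α. Since d = 667 is squarefree and ≠ 1, it is not a perfect square in Q, so x^2 - 667 has no rational root and is therefore irreducible over Q (a degree-2 polynomial over a field is irreducible iff it has no root). Hence m_α(x) = x^2 - 667.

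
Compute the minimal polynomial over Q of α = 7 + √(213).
m_α(x) = x^2 - 14x - 164

From α - 7 = √(213), squaring gives (α - 7)^2 = 213, i.e. α^2 - 14α + 49 = 213, so α^2 - 14α - 164 = 0. The discriminant of x^2 - 14x - 164 is (-14)^2 - 4·(-164) = 196 + 656 = 852, and 4·(213) is not a perfect square in Q since 213 is squarefree and ≠ 1. Hence x^2 - 14x - 164 is irreducible over Q and is the minimal polynomial of α.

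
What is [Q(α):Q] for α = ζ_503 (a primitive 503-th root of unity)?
[Q(α):Q] = 502

The minimal polynomial of ζ_503 over Q is the 503-th cyclotomic polynomial Φ_503(x), which is irreducible over Q and has degree φ(503) = 502. Hence [Q(α):Q] = φ(503) = 502.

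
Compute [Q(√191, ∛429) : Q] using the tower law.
[Q(√191, ∛429) : Q] = 6

Let L = Q(√191, ∛429). Since Q(√191) ⊂ L and [Q(√191):Q] = 2, the tower law gives 2 | [L:Q]. Likewise Q(∛429) ⊂ L with [Q(∛429):Q] = 3 (because 429 is not a perfect cube), so 3 | [L:Q]. As gcd(2,3) = 1, [L:Q] is divisible by 6. Conversely L is generated over Q by √191 and ∛429, so [L:Q] ≤ 2·3 = 6. Therefore [Q(√191, ∛429) : Q] = 6.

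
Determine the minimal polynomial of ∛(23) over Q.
m_α(x) = x^3 - 23

α satisfies α^3 = 23, so x^3 - 23 annihilates α. By the rational root test, a rational root p/q (in lowest terms) of x^3 - 23 would satisfy p^3 = 23 q^3, forcing q = 1 and p^3 = 23; but 23 is not a perfect cube, contradiction. A monic cubic over Q with no rational root is irreducible (any nontrivial factorization would include a linear factor). Hence x^3 - 23 is the minimal polynomial of α, and in particular [Q(α):Q] = 3.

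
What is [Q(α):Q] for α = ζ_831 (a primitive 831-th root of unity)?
[Q(α):Q] = 552

The minimal polynomial of ζ_831 over Q is the 831-th cyclotomic polynomial Φ_831(x), which is irreducible over Q and has degree φ(831) = 552. Hence [Q(α):Q] = φ(831) = 552.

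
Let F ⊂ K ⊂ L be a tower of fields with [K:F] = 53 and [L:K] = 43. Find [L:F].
[L:F] = 2279

The tower law says that for any tower of field extensions F ⊂ K ⊂ L with finite degrees, [L:F] = [L:K] · [K:F]. Here this gives [L:F] = 43 · 53 = 2279.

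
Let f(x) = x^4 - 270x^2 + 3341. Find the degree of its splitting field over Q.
[K : Q] = 4

Solving the quadratic in x^2: x^2 = (270 ± √(270^2 - 4·3341))/2 = (270 ± √59536)/2 = (270 ± 244)/2, giving x^2 = 257 or x^2 = 13. So f(x) = (x^2 - 257)(x^2 - 13) and the roots of f are ±√257, ±√13. Hence the splitting field is K = Q(√257, √13). Since 257 and 13 are distinct squarefree integers > 1, their product 3341 is not a perfect square, so √13 ∉ Q(√257). By the tower law [K:Q] = [Q(√257,√13):Q(√257)] · [Q(√257):Q] = 2 · 2 = 4.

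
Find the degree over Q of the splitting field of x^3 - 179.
[K : Q] = 6

The roots of x^3 - 179 are ∛179, ω∛179, ω^2∛179 where ω = e^(2πi/3) is a primitive cube root of unity, so K = Q(∛179, ω). Now [Q(∛179):Q] = 3 (since 179 is not a perfect cube, x^3 - 179 is irreducible) and [Q(ω):Q] = 2. Both 2 and 3 divide [K:Q], and [K:Q] ≤ 3·2 = 6, so [K:Q] = 6. (Equivalently: Q(∛179) ⊂ R but ω ∉ R, so [K : Q(∛179)] = 2.)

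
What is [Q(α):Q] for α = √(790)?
[Q(α):Q] = 2

[Q(α):Q] equals the degree of the minimal polynomial of α. Here α^2 = 790 and x^2 - 790 is irreducible (d = 790 is squarefree, ≠ 1, hence not a square), so deg(m_α) = 2. Thus [Q(α):Q] = 2.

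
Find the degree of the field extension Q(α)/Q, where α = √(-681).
[Q(α):Q] = 2

[Q(α):Q] equals the degree of the minimal polynomial of α. Here α^2 = -681 and x^2 + 681 is irreducible (d = -681 is squarefree, ≠ 1, hence not a square), so deg(m_α) = 2. Thus [Q(α):Q] = 2.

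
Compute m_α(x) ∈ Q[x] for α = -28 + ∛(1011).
m_α(x) = x^3 + 84x^2 + 2352x + 20941

Set β = α + 28 = ∛(1011), so β^3 = 1011. Then (α + 28)^3 - 1011 = 0, i.e. α is a root of g(x) = (x + 28)^3 - 1011 = x^3 + 84x^2 + 2352x + 20941. Since g(x) = h(x + 28) where h(x) = x^3 - 1011, and h is irreducible over Q (because 1011 is not a perfect cube, so h has no rational root, and a monic cubic with no rational root is irreducible), g is also irreducible (irreducibility is preserved under the substitution x → x + 28). Hence m_α(x) = x^3 + 84x^2 + 2352x + 20941.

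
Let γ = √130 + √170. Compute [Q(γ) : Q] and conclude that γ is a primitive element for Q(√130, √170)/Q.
[Q(γ) : Q] = 4 (equivalently, Q(γ) = Q(√130, √170))

Obviously Q(γ) ⊆ Q(√130, √170), and [Q(√130, √170):Q] = 4 (since 130, 170 are distinct squarefree integers > 1 with 22100 not a perfect square). To show equality we compute the minimal polynomial of γ. From γ = √130 + √170: γ^2 = 130 + 2√(22100) + 170 = 300 + 2√(22100), so γ^2 - 300 = 2√(22100); squaring, (γ^2 - 300)^2 = 4·22100, i.e. γ^4 - 600γ^2 + 90000 - 88400 = 0, i.e. γ^4 - 600γ^2 + 1600 = 0. So γ is a root of x^4 - 600x^2 + 1600. This polynomial is irreducible over Q: it has no rational root (each ±√130 ± √170 is irrational), and any factorization into two quadratics over Q would force √(22100) ∈ Q (pairing opposite roots) or √130, √170 ∈ Q (other pairings), all impossible. Hence [Q(γ):Q] = 4 = [Q(√130, √170):Q], so Q(γ) = Q(√130, √170).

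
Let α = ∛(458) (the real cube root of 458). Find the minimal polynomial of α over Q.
m_α(x) = x^3 - 458

α satisfies α^3 = 458, so x^3 - 458 annihilates α. By the rational root test, a rational root p/q (in lowest terms) of x^3 - 458 would satisfy p^3 = 458 q^3, forcing q = 1 and p^3 = 458; but 458 is not a perfect cube, contradiction. A monic cubic over Q with no rational root is irreducible (any nontrivial factorization would include a linear factor). Hence x^3 - 458 is the minimal polynomial of α, and in particular [Q(α):Q] = 3.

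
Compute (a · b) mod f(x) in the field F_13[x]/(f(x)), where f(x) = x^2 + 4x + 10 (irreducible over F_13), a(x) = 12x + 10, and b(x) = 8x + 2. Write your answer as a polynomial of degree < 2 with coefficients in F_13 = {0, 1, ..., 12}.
a · b ≡ 6x + 9 (mod f(x))

Multiply in F_13[x]: a(x)·b(x) = (12x + 10)·(8x + 2) = 5x^2 + 7. This has degree ≥ 2, so divide by f(x) over F_13: 5x^2 + 7 = (5)·(x^2 + 4x + 10) + (6x + 9). Hence a·b ≡ 6x + 9 (mod f). (F_13[x]/(f) is a field with 13^2 = 169 elements since f is irreducible of degree 2.)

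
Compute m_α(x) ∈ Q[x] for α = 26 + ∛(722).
m_α(x) = x^3 - 78x^2 + 2028x - 18298

Set β = α - 26 = ∛(722), so β^3 = 722. Then (α - 26)^3 - 722 = 0, i.e. α is a root of g(x) = (x - 26)^3 - 722 = x^3 - 78x^2 + 2028x - 18298. Since g(x) = h(x - 26) where h(x) = x^3 - 722, and h is irreducible over Q (because 722 is not a perfect cube, so h has no rational root, and a monic cubic with no rational root is irreducible), g is also irreducible (irreducibility is preserved under the substitution x → x - 26). Hence m_α(x) = x^3 - 78x^2 + 2028x - 18298.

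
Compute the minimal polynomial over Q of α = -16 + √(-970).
m_α(x) = x^2 + 32x + 1226

From α + 16 = √(-970), squaring gives (α + 16)^2 = -970, i.e. α^2 + 32α + 256 = -970, so α^2 + 32α + 1226 = 0. The discriminant of x^2 + 32x + 1226 is (32)^2 - 4·(1226) = 1024 - 4904 = -3880, and 4·(-970) is not a perfect square in Q since -970 is squarefree and ≠ 1. Hence x^2 + 32x + 1226 is irreducible over Q and is the minimal polynomial of α.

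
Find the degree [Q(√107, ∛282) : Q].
[Q(√107, ∛282) : Q] = 6

Let L = Q(√107, ∛282). Since Q(√107) ⊂ L and [Q(√107):Q] = 2, the tower law gives 2 | [L:Q]. Likewise Q(∛282) ⊂ L with [Q(∛282):Q] = 3 (because 282 is not a perfect cube), so 3 | [L:Q]. As gcd(2,3) = 1, [L:Q] is divisible by 6. Conversely L is generated over Q by √107 and ∛282, so [L:Q] ≤ 2·3 = 6. Therefore [Q(√107, ∛282) : Q] = 6.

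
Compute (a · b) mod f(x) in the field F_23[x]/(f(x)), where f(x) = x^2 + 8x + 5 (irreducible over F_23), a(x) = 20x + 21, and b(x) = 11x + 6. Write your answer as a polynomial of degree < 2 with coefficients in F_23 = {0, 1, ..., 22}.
a · b ≡ 17x + 15 (mod f(x))

Multiply in F_23[x]: a(x)·b(x) = (20x + 21)·(11x + 6) = 13x^2 + 6x + 11. This has degree ≥ 2, so divide by f(x) over F_23: 13x^2 + 6x + 11 = (13)·(x^2 + 8x + 5) + (17x + 15). Hence a·b ≡ 17x + 15 (mod f). (F_23[x]/(f) is a field with 23^2 = 529 elements since f is irreducible of degree 2.)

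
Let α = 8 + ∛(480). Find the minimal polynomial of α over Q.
m_α(x) = x^3 - 24x^2 + 192x - 992

Set β = α - 8 = ∛(480), so β^3 = 480. Then (α - 8)^3 - 480 = 0, i.e. α is a root of g(x) = (x - 8)^3 - 480 = x^3 - 24x^2 + 192x - 992. Since g(x) = h(x - 8) where h(x) = x^3 - 480, and h is irreducible over Q (because 480 is not a perfect cube, so h has no rational root, and a monic cubic with no rational root is irreducible), g is also irreducible (irreducibility is preserved under the substitution x → x - 8). Hence m_α(x) = x^3 - 24x^2 + 192x - 992.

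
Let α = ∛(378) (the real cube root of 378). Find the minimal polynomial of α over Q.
m_α(x) = x^3 - 378

α satisfies α^3 = 378, so x^3 - 378 annihilates α. By the rational root test, a rational root p/q (in lowest terms) of x^3 - 378 would satisfy p^3 = 378 q^3, forcing q = 1 and p^3 = 378; but 378 is not a perfect cube, contradiction. A monic cubic over Q with no rational root is irreducible (any nontrivial factorization would include a linear factor). Hence x^3 - 378 is the minimal polynomial of α, and in particular [Q(α):Q] = 3.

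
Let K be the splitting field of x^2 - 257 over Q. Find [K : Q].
[K : Q] = 2

f(x) = x^2 - 257 factors as (x - √257)(x + √257). The splitting field is K = Q(√257). Since 257 is squarefree and > 1, it is not a perfect square, so x^2 - 257 is irreducible over Q and [Q(√257) : Q] = 2. Hence [K : Q] = 2.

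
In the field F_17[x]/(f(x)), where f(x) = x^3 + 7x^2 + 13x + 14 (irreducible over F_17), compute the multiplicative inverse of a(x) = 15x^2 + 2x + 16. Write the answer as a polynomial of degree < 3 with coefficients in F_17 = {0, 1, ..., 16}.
a(x)^(-1) ≡ 15x^2 + 16x + 11 (mod f(x))

Since f is irreducible over F_17, F_17[x]/(f) is a field and a(x) ≠ 0 has an inverse. Apply the extended Euclidean algorithm to f(x) and a(x) in F_17[x]: f(x) = (8x + 13)·a(x) + (12x + 10);  a(x) = (14x + 14)·(12x + 10) + (12). The last nonzero remainder is the constant 12 = gcd(f, a) in F_17. Back-substituting through the division chain expresses 12 = s(x)·a(x) + t(x)·f(x) with s(x) ≡ 10x^2 + 5x + 13 (mod f), so (10x^2 + 5x + 13)·a(x) ≡ 12 (mod f). Multiplying by 12^(-1) ≡ 10 in F_17 gives a(x)^(-1) ≡ 10·(10x^2 + 5x + 13) ≡ 15x^2 + 16x + 11 (mod f). Check: (15x^2 + 2x + 16)·(15x^2 + 16x + 11) = 4x^4 + 15x^3 + 12x^2 + 6x + 6 ≡ 1 (mod x^3 + 7x^2 + 13x + 14).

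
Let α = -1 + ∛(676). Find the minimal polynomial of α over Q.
m_α(x) = x^3 + 3x^2 + 3x - 675

Set β = α + 1 = ∛(676), so β^3 = 676. Then (α + 1)^3 - 676 = 0, i.e. α is a root of g(x) = (x + 1)^3 - 676 = x^3 + 3x^2 + 3x - 675. Since g(x) = h(x + 1) where h(x) = x^3 - 676, and h is irreducible over Q (because 676 is not a perfect cube, so h has no rational root, and a monic cubic with no rational root is irreducible), g is also irreducible (irreducibility is preserved under the substitution x → x + 1). Hence m_α(x) = x^3 + 3x^2 + 3x - 675.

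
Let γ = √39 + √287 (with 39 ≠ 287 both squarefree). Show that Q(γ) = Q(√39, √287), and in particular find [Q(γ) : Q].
[Q(γ) : Q] = 4 (equivalently, Q(γ) = Q(√39, √287))

Obviously Q(γ) ⊆ Q(√39, √287), and [Q(√39, √287):Q] = 4 (since 39, 287 are distinct squarefree integers > 1 with 11193 not a perfect square). To show equality we compute the minimal polynomial of γ. From γ = √39 + √287: γ^2 = 39 + 2√(11193) + 287 = 326 + 2√(11193), so γ^2 - 326 = 2√(11193); squaring, (γ^2 - 326)^2 = 4·11193, i.e. γ^4 - 652γ^2 + 106276 - 44772 = 0, i.e. γ^4 - 652γ^2 + 61504 = 0. So γ is a root of x^4 - 652x^2 + 61504. This polynomial is irreducible over Q: it has no rational root (each ±√39 ± √287 is irrational), and any factorization into two quadratics over Q would force √(11193) ∈ Q (pairing opposite roots) or √39, √287 ∈ Q (other pairings), all impossible. Hence [Q(γ):Q] = 4 = [Q(√39, √287):Q], so Q(γ) = Q(√39, √287).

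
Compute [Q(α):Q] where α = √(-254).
[Q(α):Q] = 2

[Q(α):Q] equals the degree of the minimal polynomial of α. Here α^2 = -254 and x^2 + 254 is irreducible (d = -254 is squarefree, ≠ 1, hence not a square), so deg(m_α) = 2. Thus [Q(α):Q] = 2.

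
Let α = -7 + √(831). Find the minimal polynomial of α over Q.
m_α(x) = x^2 + 14x - 782

From α + 7 = √(831), squaring gives (α + 7)^2 = 831, i.e. α^2 + 14α + 49 = 831, so α^2 + 14α - 782 = 0. The discriminant of x^2 + 14x - 782 is (14)^2 - 4·(-782) = 196 + 3128 = 3324, and 4·(831) is not a perfect square in Q since 831 is squarefree and ≠ 1. Hence x^2 + 14x - 782 is irreducible over Q and is the minimal polynomial of α.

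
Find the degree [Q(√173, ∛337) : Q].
[Q(√173, ∛337) : Q] = 6

Let L = Q(√173, ∛337). Since Q(√173) ⊂ L and [Q(√173):Q] = 2, the tower law gives 2 | [L:Q]. Likewise Q(∛337) ⊂ L with [Q(∛337):Q] = 3 (because 337 is not a perfect cube), so 3 | [L:Q]. As gcd(2,3) = 1, [L:Q] is divisible by 6. Conversely L is generated over Q by √173 and ∛337, so [L:Q] ≤ 2·3 = 6. Therefore [Q(√173, ∛337) : Q] = 6.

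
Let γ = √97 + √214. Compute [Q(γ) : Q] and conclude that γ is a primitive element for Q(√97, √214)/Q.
[Q(γ) : Q] = 4 (equivalently, Q(γ) = Q(√97, √214))

Obviously Q(γ) ⊆ Q(√97, √214), and [Q(√97, √214):Q] = 4 (since 97, 214 are distinct squarefree integers > 1 with 20758 not a perfect square). To show equality we compute the minimal polynomial of γ. From γ = √97 + √214: γ^2 = 97 + 2√(20758) + 214 = 311 + 2√(20758), so γ^2 - 311 = 2√(20758); squaring, (γ^2 - 311)^2 = 4·20758, i.e. γ^4 - 622γ^2 + 96721 - 83032 = 0, i.e. γ^4 - 622γ^2 + 13689 = 0. So γ is a root of x^4 - 622x^2 + 13689. This polynomial is irreducible over Q: it has no rational root (each ±√97 ± √214 is irrational), and any factorization into two quadratics over Q would force √(20758) ∈ Q (pairing opposite roots) or √97, √214 ∈ Q (other pairings), all impossible. Hence [Q(γ):Q] = 4 = [Q(√97, √214):Q], so Q(γ) = Q(√97, √214).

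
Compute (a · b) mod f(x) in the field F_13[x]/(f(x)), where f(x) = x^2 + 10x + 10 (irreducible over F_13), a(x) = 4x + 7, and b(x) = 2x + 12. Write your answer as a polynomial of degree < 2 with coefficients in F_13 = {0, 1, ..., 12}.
a · b ≡ 8x + 4 (mod f(x))

Multiply in F_13[x]: a(x)·b(x) = (4x + 7)·(2x + 12) = 8x^2 + 10x + 6. This has degree ≥ 2, so divide by f(x) over F_13: 8x^2 + 10x + 6 = (8)·(x^2 + 10x + 10) + (8x + 4). Hence a·b ≡ 8x + 4 (mod f). (F_13[x]/(f) is a field with 13^2 = 169 elements since f is irreducible of degree 2.)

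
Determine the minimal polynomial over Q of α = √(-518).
m_α(x) = x^2 + 518

α satisfies α^2 + 518 = 0, so x^2 + 518 annihilates α. Since d = -518 is squarefree and ≠ 1, it is not a perfect square in Q, so x^2 + 518 has no rational root and is therefore irreducible over Q (a degree-2 polynomial over a field is irreducible iff it has no root). Hence m_α(x) = x^2 + 518.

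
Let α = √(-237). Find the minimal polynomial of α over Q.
m_α(x) = x^2 + 237

α satisfies α^2 + 237 = 0, so x^2 + 237 annihilates α. Since d = -237 is squarefree and ≠ 1, it is not a perfect square in Q, so x^2 + 237 has no rational root and is therefore irreducible over Q (a degree-2 polynomial over a field is irreducible iff it has no root). Hence m_α(x) = x^2 + 237.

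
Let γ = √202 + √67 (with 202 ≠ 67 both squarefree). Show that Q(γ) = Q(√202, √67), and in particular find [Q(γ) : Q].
[Q(γ) : Q] = 4 (equivalently, Q(γ) = Q(√202, √67))

Obviously Q(γ) ⊆ Q(√202, √67), and [Q(√202, √67):Q] = 4 (since 202, 67 are distinct squarefree integers > 1 with 13534 not a perfect square). To show equality we compute the minimal polynomial of γ. From γ = √202 + √67: γ^2 = 202 + 2√(13534) + 67 = 269 + 2√(13534), so γ^2 - 269 = 2√(13534); squaring, (γ^2 - 269)^2 = 4·13534, i.e. γ^4 - 538γ^2 + 72361 - 54136 = 0, i.e. γ^4 - 538γ^2 + 18225 = 0. So γ is a root of x^4 - 538x^2 + 18225. This polynomial is irreducible over Q: it has no rational root (each ±√202 ± √67 is irrational), and any factorization into two quadratics over Q would force √(13534) ∈ Q (pairing opposite roots) or √202, √67 ∈ Q (other pairings), all impossible. Hence [Q(γ):Q] = 4 = [Q(√202, √67):Q], so Q(γ) = Q(√202, √67).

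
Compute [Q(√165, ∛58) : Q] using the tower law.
[Q(√165, ∛58) : Q] = 6

Let L = Q(√165, ∛58). Since Q(√165) ⊂ L and [Q(√165):Q] = 2, the tower law gives 2 | [L:Q]. Likewise Q(∛58) ⊂ L with [Q(∛58):Q] = 3 (because 58 is not a perfect cube), so 3 | [L:Q]. As gcd(2,3) = 1, [L:Q] is divisible by 6. Conversely L is generated over Q by √165 and ∛58, so [L:Q] ≤ 2·3 = 6. Therefore [Q(√165, ∛58) : Q] = 6.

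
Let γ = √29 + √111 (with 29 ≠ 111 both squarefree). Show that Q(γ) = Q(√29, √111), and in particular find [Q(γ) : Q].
[Q(γ) : Q] = 4 (equivalently, Q(γ) = Q(√29, √111))

Obviously Q(γ) ⊆ Q(√29, √111), and [Q(√29, √111):Q] = 4 (since 29, 111 are distinct squarefree integers > 1 with 3219 not a perfect square). To show equality we compute the minimal polynomial of γ. From γ = √29 + √111: γ^2 = 29 + 2√(3219) + 111 = 140 + 2√(3219), so γ^2 - 140 = 2√(3219); squaring, (γ^2 - 140)^2 = 4·3219, i.e. γ^4 - 280γ^2 + 19600 - 12876 = 0, i.e. γ^4 - 280γ^2 + 6724 = 0. So γ is a root of x^4 - 280x^2 + 6724. This polynomial is irreducible over Q: it has no rational root (each ±√29 ± √111 is irrational), and any factorization into two quadratics over Q would force √(3219) ∈ Q (pairing opposite roots) or √29, √111 ∈ Q (other pairings), all impossible. Hence [Q(γ):Q] = 4 = [Q(√29, √111):Q], so Q(γ) = Q(√29, √111).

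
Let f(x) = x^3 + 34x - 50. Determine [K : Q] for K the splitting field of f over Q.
[K : Q] = 6

By the rational root test, any rational root of the monic integer polynomial f(x) = x^3 + 34x - 50 must be an integer dividing the constant term -50, i.e. one of ±{1, 2, 5, 10, 25, 50}. Evaluating: f(1) = -15, f(-1) = -85, f(2) = 26, f(-2) = -126, f(5) = 245, f(-5) = -345, f(10) = 1290, f(-10) = -1390, f(25) = 16425, f(-25) = -16525, f(50) = 126650, f(-50) = -126750; none is 0, so f has no rational root and is therefore irreducible over Q (a cubic with no linear factor over a field is irreducible). For an irreducible cubic, the Galois group is A_3 or S_3 according as the discriminant disc(f) = -4a^3 - 27b^2 = -4·(34)^3 - 27·(-50)^2 = -224716 is or is not a square in Q. Here disc(f) = -224716 is not a perfect square in Q, so the Galois group of f over Q is not contained in A_3 and must be all of S_3. The splitting field has degree |S_3| = 6 over Q, so [K : Q] = 6.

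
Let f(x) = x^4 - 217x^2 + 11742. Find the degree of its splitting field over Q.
[K : Q] = 4

Solving the quadratic in x^2: x^2 = (217 ± √(217^2 - 4·11742))/2 = (217 ± √121)/2 = (217 ± 11)/2, giving x^2 = 103 or x^2 = 114. So f(x) = (x^2 - 103)(x^2 - 114) and the roots of f are ±√103, ±√114. Hence the splitting field is K = Q(√103, √114). Since 103 and 114 are distinct squarefree integers > 1, their product 11742 is not a perfect square, so √114 ∉ Q(√103). By the tower law [K:Q] = [Q(√103,√114):Q(√103)] · [Q(√103):Q] = 2 · 2 = 4.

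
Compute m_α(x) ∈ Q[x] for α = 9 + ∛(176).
m_α(x) = x^3 - 27x^2 + 243x - 905

Set β = α - 9 = ∛(176), so β^3 = 176. Then (α - 9)^3 - 176 = 0, i.e. α is a root of g(x) = (x - 9)^3 - 176 = x^3 - 27x^2 + 243x - 905. Since g(x) = h(x - 9) where h(x) = x^3 - 176, and h is irreducible over Q (because 176 is not a perfect cube, so h has no rational root, and a monic cubic with no rational root is irreducible), g is also irreducible (irreducibility is preserved under the substitution x → x - 9). Hence m_α(x) = x^3 - 27x^2 + 243x - 905.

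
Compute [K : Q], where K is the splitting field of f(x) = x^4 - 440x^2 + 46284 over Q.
[K : Q] = 4

Solving the quadratic in x^2: x^2 = (440 ± √(440^2 - 4·46284))/2 = (440 ± √8464)/2 = (440 ± 92)/2, giving x^2 = 174 or x^2 = 266. So f(x) = (x^2 - 174)(x^2 - 266) and the roots of f are ±√174, ±√266. Hence the splitting field is K = Q(√174, √266). Since 174 and 266 are distinct squarefree integers > 1, their product 46284 is not a perfect square, so √266 ∉ Q(√174). By the tower law [K:Q] = [Q(√174,√266):Q(√174)] · [Q(√174):Q] = 2 · 2 = 4.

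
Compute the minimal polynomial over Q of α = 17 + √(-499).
m_α(x) = x^2 - 34x + 788

From α - 17 = √(-499), squaring gives (α - 17)^2 = -499, i.e. α^2 - 34α + 289 = -499, so α^2 - 34α + 788 = 0. The discriminant of x^2 - 34x + 788 is (-34)^2 - 4·(788) = 1156 - 3152 = -1996, and 4·(-499) is not a perfect square in Q since -499 is squarefree and ≠ 1. Hence x^2 - 34x + 788 is irreducible over Q and is the minimal polynomial of α.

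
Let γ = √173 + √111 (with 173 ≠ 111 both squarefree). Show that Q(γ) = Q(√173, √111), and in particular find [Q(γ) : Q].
[Q(γ) : Q] = 4 (equivalently, Q(γ) = Q(√173, √111))

Obviously Q(γ) ⊆ Q(√173, √111), and [Q(√173, √111):Q] = 4 (since 173, 111 are distinct squarefree integers > 1 with 19203 not a perfect square). To show equality we compute the minimal polynomial of γ. From γ = √173 + √111: γ^2 = 173 + 2√(19203) + 111 = 284 + 2√(19203), so γ^2 - 284 = 2√(19203); squaring, (γ^2 - 284)^2 = 4·19203, i.e. γ^4 - 568γ^2 + 80656 - 76812 = 0, i.e. γ^4 - 568γ^2 + 3844 = 0. So γ is a root of x^4 - 568x^2 + 3844. This polynomial is irreducible over Q: it has no rational root (each ±√173 ± √111 is irrational), and any factorization into two quadratics over Q would force √(19203) ∈ Q (pairing opposite roots) or √173, √111 ∈ Q (other pairings), all impossible. Hence [Q(γ):Q] = 4 = [Q(√173, √111):Q], so Q(γ) = Q(√173, √111).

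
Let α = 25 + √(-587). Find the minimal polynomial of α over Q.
m_α(x) = x^2 - 50x + 1212

From α - 25 = √(-587), squaring gives (α - 25)^2 = -587, i.e. α^2 - 50α + 625 = -587, so α^2 - 50α + 1212 = 0. The discriminant of x^2 - 50x + 1212 is (-50)^2 - 4·(1212) = 2500 - 4848 = -2348, and 4·(-587) is not a perfect square in Q since -587 is squarefree and ≠ 1. Hence x^2 - 50x + 1212 is irreducible over Q and is the minimal polynomial of α.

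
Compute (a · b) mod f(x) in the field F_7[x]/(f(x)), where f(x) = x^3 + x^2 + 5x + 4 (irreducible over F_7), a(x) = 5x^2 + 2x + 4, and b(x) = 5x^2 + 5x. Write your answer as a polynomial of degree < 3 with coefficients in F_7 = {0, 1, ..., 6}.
a · b ≡ 3x + 2 (mod f(x))

Multiply in F_7[x]: a(x)·b(x) = (5x^2 + 2x + 4)·(5x^2 + 5x) = 4x^4 + 2x^2 + 6x. This has degree ≥ 3, so divide by f(x) over F_7: 4x^4 + 2x^2 + 6x = (4x + 3)·(x^3 + x^2 + 5x + 4) + (3x + 2). Hence a·b ≡ 3x + 2 (mod f). (F_7[x]/(f) is a field with 7^3 = 343 elements since f is irreducible of degree 3.)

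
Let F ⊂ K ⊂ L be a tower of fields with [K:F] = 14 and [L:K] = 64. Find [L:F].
[L:F] = 896

The tower law says that for any tower of field extensions F ⊂ K ⊂ L with finite degrees, [L:F] = [L:K] · [K:F]. Here this gives [L:F] = 64 · 14 = 896.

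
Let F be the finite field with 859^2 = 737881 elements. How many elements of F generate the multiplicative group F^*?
There are φ(737880) = 161280 primitive elements

F_q^* is cyclic of order q - 1 = 737880. A cyclic group of order m has exactly φ(m) generators. Here m = 737880 = 2^3 · 3 · 5 · 11 · 13 · 43, so the number of primitive elements is φ(737880) = 161280.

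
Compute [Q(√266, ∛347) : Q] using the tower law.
[Q(√266, ∛347) : Q] = 6

Let L = Q(√266, ∛347). Since Q(√266) ⊂ L and [Q(√266):Q] = 2, the tower law gives 2 | [L:Q]. Likewise Q(∛347) ⊂ L with [Q(∛347):Q] = 3 (because 347 is not a perfect cube), so 3 | [L:Q]. As gcd(2,3) = 1, [L:Q] is divisible by 6. Conversely L is generated over Q by √266 and ∛347, so [L:Q] ≤ 2·3 = 6. Therefore [Q(√266, ∛347) : Q] = 6.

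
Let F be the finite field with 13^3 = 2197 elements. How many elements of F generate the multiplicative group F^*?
There are φ(2196) = 720 primitive elements

F_q^* is cyclic of order q - 1 = 2196. A cyclic group of order m has exactly φ(m) generators. Here m = 2196 = 2^2 · 3^2 · 61, so the number of primitive elements is φ(2196) = 720.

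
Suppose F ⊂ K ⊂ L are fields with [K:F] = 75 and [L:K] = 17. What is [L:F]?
[L:F] = 1275

The tower law says that for any tower of field extensions F ⊂ K ⊂ L with finite degrees, [L:F] = [L:K] · [K:F]. Here this gives [L:F] = 17 · 75 = 1275.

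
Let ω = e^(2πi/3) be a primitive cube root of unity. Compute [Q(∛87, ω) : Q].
[Q(∛87, ω) : Q] = 6

[Q(∛87):Q] = 3 (min poly x^3 - 87, irreducible since 87 is not a perfect cube). [Q(ω):Q] = 2 (min poly x^2 + x + 1). Since Q(∛87) ⊂ R and ω ∉ R, we have ω ∉ Q(∛87), so x^2 + x + 1 remains irreducible over Q(∛87) and [Q(∛87, ω) : Q(∛87)] = 2. By the tower law, [Q(∛87, ω) : Q] = 3 · 2 = 6. (In fact Q(∛87, ω) is the splitting field of x^3 - 87 over Q.)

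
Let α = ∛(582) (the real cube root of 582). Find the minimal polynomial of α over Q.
m_α(x) = x^3 - 582

α satisfies α^3 = 582, so x^3 - 582 annihilates α. By the rational root test, a rational root p/q (in lowest terms) of x^3 - 582 would satisfy p^3 = 582 q^3, forcing q = 1 and p^3 = 582; but 582 is not a perfect cube, contradiction. A monic cubic over Q with no rational root is irreducible (any nontrivial factorization would include a linear factor). Hence x^3 - 582 is the minimal polynomial of α, and in particular [Q(α):Q] = 3.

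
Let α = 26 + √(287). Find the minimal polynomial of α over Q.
m_α(x) = x^2 - 52x + 389

From α - 26 = √(287), squaring gives (α - 26)^2 = 287, i.e. α^2 - 52α + 676 = 287, so α^2 - 52α + 389 = 0. The discriminant of x^2 - 52x + 389 is (-52)^2 - 4·(389) = 2704 - 1556 = 1148, and 4·(287) is not a perfect square in Q since 287 is squarefree and ≠ 1. Hence x^2 - 52x + 389 is irreducible over Q and is the minimal polynomial of α.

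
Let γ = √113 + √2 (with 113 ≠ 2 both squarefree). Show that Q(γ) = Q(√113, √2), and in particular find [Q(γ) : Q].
[Q(γ) : Q] = 4 (equivalently, Q(γ) = Q(√113, √2))

Obviously Q(γ) ⊆ Q(√113, √2), and [Q(√113, √2):Q] = 4 (since 113, 2 are distinct squarefree integers > 1 with 226 not a perfect square). To show equality we compute the minimal polynomial of γ. From γ = √113 + √2: γ^2 = 113 + 2√(226) + 2 = 115 + 2√(226), so γ^2 - 115 = 2√(226); squaring, (γ^2 - 115)^2 = 4·226, i.e. γ^4 - 230γ^2 + 13225 - 904 = 0, i.e. γ^4 - 230γ^2 + 12321 = 0. So γ is a root of x^4 - 230x^2 + 12321. This polynomial is irreducible over Q: it has no rational root (each ±√113 ± √2 is irrational), and any factorization into two quadratics over Q would force √(226) ∈ Q (pairing opposite roots) or √113, √2 ∈ Q (other pairings), all impossible. Hence [Q(γ):Q] = 4 = [Q(√113, √2):Q], so Q(γ) = Q(√113, √2).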